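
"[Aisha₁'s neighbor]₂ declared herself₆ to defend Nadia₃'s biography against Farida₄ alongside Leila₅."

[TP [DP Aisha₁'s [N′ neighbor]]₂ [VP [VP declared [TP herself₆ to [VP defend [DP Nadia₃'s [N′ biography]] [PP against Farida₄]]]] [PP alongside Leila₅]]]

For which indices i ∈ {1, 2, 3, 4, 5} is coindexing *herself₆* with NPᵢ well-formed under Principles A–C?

{2}

*herself* is an anaphor, so Principle A applies: it must be bound in its binding domain.
Binding domain of *herself₆*: the matrix TP, whose subject is [Aisha₁'s neighbor]₂.
*Aisha₁* does not c-command the anaphor → cannot bind it.
*[Aisha₁'s neighbor]₂* c-commands the anaphor within its binding domain → licit binder.
*Nadia₃* does not c-command the anaphor → cannot bind it.
*Farida₄* does not c-command the anaphor → cannot bind it.
*Leila₅* does not c-command the anaphor → cannot bind it.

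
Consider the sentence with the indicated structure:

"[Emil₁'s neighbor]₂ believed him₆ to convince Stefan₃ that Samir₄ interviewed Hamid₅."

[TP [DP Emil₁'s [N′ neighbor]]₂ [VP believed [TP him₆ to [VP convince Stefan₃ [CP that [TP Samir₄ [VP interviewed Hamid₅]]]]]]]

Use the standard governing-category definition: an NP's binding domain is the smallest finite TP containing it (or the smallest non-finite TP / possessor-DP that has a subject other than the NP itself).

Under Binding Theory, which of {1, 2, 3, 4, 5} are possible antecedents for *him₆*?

*him* is a pronoun, so Principle B applies: it must be free in its binding domain.
Binding domain of *him₆*: the matrix TP, whose subject is [Emil₁'s neighbor]₂.
*Emil₁* and the pronoun do not c-command one another → neither Principle B nor Principle C is at stake; coindexation permitted.
*[Emil₁'s neighbor]₂* c-commands the pronoun within its binding domain → coindexation would violate Principle B.
*Stefan₃*: the pronoun c-commands this R-expression → coindexation would violate Principle C on *Stefan₃*.
*Samir₄*: the pronoun c-commands this R-expression → coindexation would violate Principle C on *Samir₄*.
*Hamid₅*: the pronoun c-commands this R-expression → coindexation would violate Principle C on *Hamid₅*.

{1}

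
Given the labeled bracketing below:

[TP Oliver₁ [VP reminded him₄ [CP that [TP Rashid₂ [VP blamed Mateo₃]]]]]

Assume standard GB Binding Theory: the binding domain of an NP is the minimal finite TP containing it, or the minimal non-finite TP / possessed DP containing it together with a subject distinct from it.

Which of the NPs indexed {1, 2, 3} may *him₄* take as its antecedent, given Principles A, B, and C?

*him* is a pronoun, so Principle B applies: it must be free in its binding domain.
Binding domain of *him₄*: the matrix TP, whose subject is Oliver₁.
*Oliver₁* c-commands the pronoun within its binding domain → coindexation would violate Principle B.
*Rashid₂*: the pronoun c-commands this R-expression → coindexation would violate Principle C on *Rashid₂*.
*Mateo₃*: the pronoun c-commands this R-expression → coindexation would violate Principle C on *Mateo₃*.

none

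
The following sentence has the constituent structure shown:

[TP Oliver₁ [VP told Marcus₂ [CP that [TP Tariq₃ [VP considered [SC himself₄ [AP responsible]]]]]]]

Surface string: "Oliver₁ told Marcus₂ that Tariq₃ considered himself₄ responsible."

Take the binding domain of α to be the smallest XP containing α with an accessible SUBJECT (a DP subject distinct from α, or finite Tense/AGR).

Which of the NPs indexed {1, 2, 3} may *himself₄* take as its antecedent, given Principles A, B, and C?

{3}

*himself* is an anaphor, so Principle A applies: it must be bound in its binding domain.
Binding domain of *himself₄*: the embedded TP, whose subject is Tariq₃.
*Oliver₁* c-commands the anaphor but is outside its binding domain → cannot satisfy Principle A.
*Marcus₂* c-commands the anaphor but is outside its binding domain → cannot satisfy Principle A.
*Tariq₃* c-commands the anaphor within its binding domain → licit binder.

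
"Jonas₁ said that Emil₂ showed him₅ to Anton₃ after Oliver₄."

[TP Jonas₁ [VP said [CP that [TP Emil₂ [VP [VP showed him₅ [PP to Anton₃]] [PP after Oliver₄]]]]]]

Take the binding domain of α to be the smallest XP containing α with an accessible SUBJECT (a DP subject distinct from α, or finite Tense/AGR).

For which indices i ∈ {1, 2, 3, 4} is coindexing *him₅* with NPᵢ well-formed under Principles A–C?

{1, 4}

*him* is a pronoun, so Principle B applies: it must be free in its binding domain.
Binding domain of *him₅*: the embedded TP, whose subject is Emil₂.
*Jonas₁* c-commands the pronoun but from outside its binding domain, and is not c-commanded by it → coindexation permitted.
*Emil₂* c-commands the pronoun within its binding domain → coindexation would violate Principle B.
*Anton₃*: the pronoun c-commands this R-expression → coindexation would violate Principle C on *Anton₃*.
*Oliver₄* and the pronoun do not c-command one another → neither Principle B nor Principle C is at stake; coindexation permitted.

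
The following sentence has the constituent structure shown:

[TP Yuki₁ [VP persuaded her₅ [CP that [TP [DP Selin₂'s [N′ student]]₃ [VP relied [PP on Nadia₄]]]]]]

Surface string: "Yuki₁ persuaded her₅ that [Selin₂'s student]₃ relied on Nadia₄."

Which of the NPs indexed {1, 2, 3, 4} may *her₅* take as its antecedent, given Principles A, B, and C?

*her* is a pronoun, so Principle B applies: it must be free in its binding domain.
Binding domain of *her₅*: the matrix TP, whose subject is Yuki₁.
*Yuki₁* c-commands the pronoun within its binding domain → coindexation would violate Principle B.
*Selin₂*: the pronoun c-commands this R-expression → coindexation would violate Principle C on *Selin₂*.
*[Selin₂'s student]₃*: the pronoun c-commands this R-expression → coindexation would violate Principle C on *[Selin₂'s student]₃*.
*Nadia₄*: the pronoun c-commands this R-expression → coindexation would violate Principle C on *Nadia₄*.

none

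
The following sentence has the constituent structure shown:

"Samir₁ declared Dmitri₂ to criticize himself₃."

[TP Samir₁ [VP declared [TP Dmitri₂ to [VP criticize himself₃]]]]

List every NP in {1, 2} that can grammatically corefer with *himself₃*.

{2}

*himself* is an anaphor, so Principle A applies: it must be bound in its binding domain.
Binding domain of *himself₃*: the embedded TP, whose subject is Dmitri₂.
*Samir₁* c-commands the anaphor but is outside its binding domain → cannot satisfy Principle A.
*Dmitri₂* c-commands the anaphor within its binding domain → licit binder.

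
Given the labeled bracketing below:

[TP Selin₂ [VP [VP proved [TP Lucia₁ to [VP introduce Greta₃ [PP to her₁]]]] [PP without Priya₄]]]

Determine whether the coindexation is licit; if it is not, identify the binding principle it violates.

Principle B

The two coindexed NPs are *Lucia₁* and *her₁*.
*her₁* is a pronoun. Its binding domain is the embedded TP, whose subject is Lucia₁.
*Lucia₁* c-commands it within that domain and carries the same index.
The pronoun is locally bound → Principle B violation.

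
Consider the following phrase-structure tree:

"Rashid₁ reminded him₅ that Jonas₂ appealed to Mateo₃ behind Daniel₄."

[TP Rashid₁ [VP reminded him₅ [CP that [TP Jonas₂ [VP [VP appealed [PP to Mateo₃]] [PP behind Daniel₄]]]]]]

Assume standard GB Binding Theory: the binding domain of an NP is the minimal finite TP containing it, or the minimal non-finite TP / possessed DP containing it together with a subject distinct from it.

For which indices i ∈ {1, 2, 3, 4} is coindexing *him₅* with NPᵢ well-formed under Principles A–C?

none

*him* is a pronoun, so Principle B applies: it must be free in its binding domain.
Binding domain of *him₅*: the matrix TP, whose subject is Rashid₁.
*Rashid₁* c-commands the pronoun within its binding domain → coindexation would violate Principle B.
*Jonas₂*: the pronoun c-commands this R-expression → coindexation would violate Principle C on *Jonas₂*.
*Mateo₃*: the pronoun c-commands this R-expression → coindexation would violate Principle C on *Mateo₃*.
*Daniel₄*: the pronoun c-commands this R-expression → coindexation would violate Principle C on *Daniel₄*.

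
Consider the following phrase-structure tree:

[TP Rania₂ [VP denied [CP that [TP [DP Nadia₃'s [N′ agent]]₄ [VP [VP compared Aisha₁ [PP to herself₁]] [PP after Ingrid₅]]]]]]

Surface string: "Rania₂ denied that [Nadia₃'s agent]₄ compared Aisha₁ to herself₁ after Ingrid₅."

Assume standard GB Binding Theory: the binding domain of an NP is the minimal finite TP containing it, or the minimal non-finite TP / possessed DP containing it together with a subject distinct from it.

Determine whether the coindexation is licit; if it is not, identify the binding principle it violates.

grammatical

The two coindexed NPs are *Aisha₁* and *herself₁*.
*herself₁* is an anaphor; its binding domain is the embedded TP, whose subject is [Nadia₃'s agent]₄. *Aisha₁* c-commands it within that domain and shares its index, so Principle A is satisfied.
*Aisha₁* is an R-expression; *herself₁* does not c-command it, and no other NP shares its index, so Principle C is satisfied.
All principles are respected.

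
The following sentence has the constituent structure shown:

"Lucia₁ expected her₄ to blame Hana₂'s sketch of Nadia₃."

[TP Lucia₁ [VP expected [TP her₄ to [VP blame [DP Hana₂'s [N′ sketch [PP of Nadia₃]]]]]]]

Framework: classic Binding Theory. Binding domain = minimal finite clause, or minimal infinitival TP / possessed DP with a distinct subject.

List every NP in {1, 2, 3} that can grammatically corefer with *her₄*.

none

*her* is a pronoun, so Principle B applies: it must be free in its binding domain.
Binding domain of *her₄*: the matrix TP, whose subject is Lucia₁.
*Lucia₁* c-commands the pronoun within its binding domain → coindexation would violate Principle B.
*Hana₂*: the pronoun c-commands this R-expression → coindexation would violate Principle C on *Hana₂*.
*Nadia₃*: the pronoun c-commands this R-expression → coindexation would violate Principle C on *Nadia₃*.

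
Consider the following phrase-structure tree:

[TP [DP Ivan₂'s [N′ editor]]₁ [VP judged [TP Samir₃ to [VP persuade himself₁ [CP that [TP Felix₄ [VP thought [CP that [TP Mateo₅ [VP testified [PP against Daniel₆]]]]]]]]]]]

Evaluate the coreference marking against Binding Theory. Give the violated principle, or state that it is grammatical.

Principle A

The two coindexed NPs are *[Ivan₂'s editor]₁* and *himself₁*.
*himself₁* is an anaphor. Principle A requires it to be bound within its binding domain — the embedded TP, whose subject is Samir₃.
Within that domain it is c-commanded by *Samir₃*, which does not share its index.
*[Ivan₂'s editor]₁* does c-command the anaphor, but from outside its binding domain.
The anaphor is unbound in its domain → Principle A violation.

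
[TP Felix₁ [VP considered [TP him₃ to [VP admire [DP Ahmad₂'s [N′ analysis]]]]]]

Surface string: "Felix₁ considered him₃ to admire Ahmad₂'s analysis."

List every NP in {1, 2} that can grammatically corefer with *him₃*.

none

*him* is a pronoun, so Principle B applies: it must be free in its binding domain.
Binding domain of *him₃*: the matrix TP, whose subject is Felix₁.
*Felix₁* c-commands the pronoun within its binding domain → coindexation would violate Principle B.
*Ahmad₂*: the pronoun c-commands this R-expression → coindexation would violate Principle C on *Ahmad₂*.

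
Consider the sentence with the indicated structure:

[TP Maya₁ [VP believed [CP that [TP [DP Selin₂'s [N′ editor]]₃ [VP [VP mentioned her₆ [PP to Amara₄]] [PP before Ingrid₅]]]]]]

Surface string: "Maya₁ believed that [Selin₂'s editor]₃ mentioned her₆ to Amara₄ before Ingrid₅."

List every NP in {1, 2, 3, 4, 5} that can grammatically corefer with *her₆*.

{1, 2, 5}

*her* is a pronoun, so Principle B applies: it must be free in its binding domain.
Binding domain of *her₆*: the embedded TP, whose subject is [Selin₂'s editor]₃.
*Maya₁* c-commands the pronoun but from outside its binding domain, and is not c-commanded by it → coindexation permitted.
*Selin₂* and the pronoun do not c-command one another → neither Principle B nor Principle C is at stake; coindexation permitted.
*[Selin₂'s editor]₃* c-commands the pronoun within its binding domain → coindexation would violate Principle B.
*Amara₄*: the pronoun c-commands this R-expression → coindexation would violate Principle C on *Amara₄*.
*Ingrid₅* and the pronoun do not c-command one another → neither Principle B nor Principle C is at stake; coindexation permitted.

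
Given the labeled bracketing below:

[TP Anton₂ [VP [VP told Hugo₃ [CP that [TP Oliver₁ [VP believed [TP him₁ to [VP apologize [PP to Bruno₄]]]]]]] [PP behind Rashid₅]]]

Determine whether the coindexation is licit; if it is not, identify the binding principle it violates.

Principle B

The two coindexed NPs are *Oliver₁* and *him₁*.
*him₁* is a pronoun. Its binding domain is the embedded TP, whose subject is Oliver₁.
*Oliver₁* c-commands it within that domain and carries the same index.
The pronoun is locally bound → Principle B violation.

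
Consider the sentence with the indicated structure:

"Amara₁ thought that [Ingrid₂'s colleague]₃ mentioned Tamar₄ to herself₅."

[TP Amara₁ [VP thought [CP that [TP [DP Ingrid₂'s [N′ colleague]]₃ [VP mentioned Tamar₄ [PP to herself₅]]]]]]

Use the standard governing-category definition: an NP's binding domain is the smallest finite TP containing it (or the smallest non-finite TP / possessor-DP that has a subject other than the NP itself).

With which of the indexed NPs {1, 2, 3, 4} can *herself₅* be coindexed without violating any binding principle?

*herself* is an anaphor, so Principle A applies: it must be bound in its binding domain.
Binding domain of *herself₅*: the embedded TP, whose subject is [Ingrid₂'s colleague]₃.
*Amara₁* c-commands the anaphor but is outside its binding domain → cannot satisfy Principle A.
*Ingrid₂* does not c-command the anaphor → cannot bind it.
*[Ingrid₂'s colleague]₃* c-commands the anaphor within its binding domain → licit binder.
*Tamar₄* c-commands the anaphor within its binding domain → licit binder.

{3, 4}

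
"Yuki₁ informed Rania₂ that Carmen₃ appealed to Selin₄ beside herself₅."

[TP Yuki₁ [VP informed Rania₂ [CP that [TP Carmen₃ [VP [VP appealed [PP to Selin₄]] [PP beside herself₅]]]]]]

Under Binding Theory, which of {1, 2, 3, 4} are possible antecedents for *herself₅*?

*herself* is an anaphor, so Principle A applies: it must be bound in its binding domain.
Binding domain of *herself₅*: the embedded TP, whose subject is Carmen₃.
*Yuki₁* c-commands the anaphor but is outside its binding domain → cannot satisfy Principle A.
*Rania₂* c-commands the anaphor but is outside its binding domain → cannot satisfy Principle A.
*Carmen₃* c-commands the anaphor within its binding domain → licit binder.
*Selin₄* does not c-command the anaphor → cannot bind it.

{3}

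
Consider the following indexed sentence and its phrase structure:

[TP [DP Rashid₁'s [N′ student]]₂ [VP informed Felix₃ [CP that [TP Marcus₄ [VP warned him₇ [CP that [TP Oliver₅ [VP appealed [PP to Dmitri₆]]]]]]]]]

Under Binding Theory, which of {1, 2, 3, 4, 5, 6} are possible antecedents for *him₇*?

{1, 2, 3}

*him* is a pronoun, so Principle B applies: it must be free in its binding domain.
Binding domain of *him₇*: the embedded TP, whose subject is Marcus₄.
*Rashid₁* and the pronoun do not c-command one another → neither Principle B nor Principle C is at stake; coindexation permitted.
*[Rashid₁'s student]₂* c-commands the pronoun but from outside its binding domain, and is not c-commanded by it → coindexation permitted.
*Felix₃* c-commands the pronoun but from outside its binding domain, and is not c-commanded by it → coindexation permitted.
*Marcus₄* c-commands the pronoun within its binding domain → coindexation would violate Principle B.
*Oliver₅*: the pronoun c-commands this R-expression → coindexation would violate Principle C on *Oliver₅*.
*Dmitri₆*: the pronoun c-commands this R-expression → coindexation would violate Principle C on *Dmitri₆*.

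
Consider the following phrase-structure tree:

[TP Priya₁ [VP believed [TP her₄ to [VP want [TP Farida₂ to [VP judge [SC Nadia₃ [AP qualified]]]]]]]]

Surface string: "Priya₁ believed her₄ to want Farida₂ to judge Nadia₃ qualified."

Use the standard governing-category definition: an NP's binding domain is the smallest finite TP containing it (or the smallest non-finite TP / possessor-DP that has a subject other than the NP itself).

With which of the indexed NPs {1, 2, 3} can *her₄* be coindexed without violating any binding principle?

none

*her* is a pronoun, so Principle B applies: it must be free in its binding domain.
Binding domain of *her₄*: the matrix TP, whose subject is Priya₁.
*Priya₁* c-commands the pronoun within its binding domain → coindexation would violate Principle B.
*Farida₂*: the pronoun c-commands this R-expression → coindexation would violate Principle C on *Farida₂*.
*Nadia₃*: the pronoun c-commands this R-expression → coindexation would violate Principle C on *Nadia₃*.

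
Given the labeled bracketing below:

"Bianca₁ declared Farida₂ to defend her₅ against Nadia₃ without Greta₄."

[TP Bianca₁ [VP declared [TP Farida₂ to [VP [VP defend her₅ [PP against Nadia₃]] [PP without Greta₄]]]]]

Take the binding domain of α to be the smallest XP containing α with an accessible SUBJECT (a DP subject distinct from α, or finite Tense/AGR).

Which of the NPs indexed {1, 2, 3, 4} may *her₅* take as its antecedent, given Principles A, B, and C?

*her* is a pronoun, so Principle B applies: it must be free in its binding domain.
Binding domain of *her₅*: the embedded TP, whose subject is Farida₂.
*Bianca₁* c-commands the pronoun but from outside its binding domain, and is not c-commanded by it → coindexation permitted.
*Farida₂* c-commands the pronoun within its binding domain → coindexation would violate Principle B.
*Nadia₃*: the pronoun c-commands this R-expression → coindexation would violate Principle C on *Nadia₃*.
*Greta₄* and the pronoun do not c-command one another → neither Principle B nor Principle C is at stake; coindexation permitted.

{1, 4}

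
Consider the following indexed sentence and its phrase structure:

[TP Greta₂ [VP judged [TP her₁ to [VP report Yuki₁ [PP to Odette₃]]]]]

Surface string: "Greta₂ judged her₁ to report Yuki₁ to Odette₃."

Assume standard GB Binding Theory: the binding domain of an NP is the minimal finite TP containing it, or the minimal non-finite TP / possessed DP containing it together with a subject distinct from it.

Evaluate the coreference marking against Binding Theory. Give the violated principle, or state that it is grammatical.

The two coindexed NPs are *her₁* and *Yuki₁*.
*Yuki₁* is an R-expression. Principle C requires it to be free everywhere.
*her₁* c-commands it and carries the same index.
The R-expression is bound → Principle C violation.

Principle C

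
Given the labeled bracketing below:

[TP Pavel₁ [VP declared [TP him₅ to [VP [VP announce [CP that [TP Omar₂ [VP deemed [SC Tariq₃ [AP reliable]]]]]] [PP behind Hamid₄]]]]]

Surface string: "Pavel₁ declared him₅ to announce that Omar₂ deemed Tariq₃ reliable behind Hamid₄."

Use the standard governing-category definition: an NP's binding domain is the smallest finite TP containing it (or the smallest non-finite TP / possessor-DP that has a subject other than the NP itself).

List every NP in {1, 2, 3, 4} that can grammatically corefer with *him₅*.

none

*him* is a pronoun, so Principle B applies: it must be free in its binding domain.
Binding domain of *him₅*: the matrix TP, whose subject is Pavel₁.
*Pavel₁* c-commands the pronoun within its binding domain → coindexation would violate Principle B.
*Omar₂*: the pronoun c-commands this R-expression → coindexation would violate Principle C on *Omar₂*.
*Tariq₃*: the pronoun c-commands this R-expression → coindexation would violate Principle C on *Tariq₃*.
*Hamid₄*: the pronoun c-commands this R-expression → coindexation would violate Principle C on *Hamid₄*.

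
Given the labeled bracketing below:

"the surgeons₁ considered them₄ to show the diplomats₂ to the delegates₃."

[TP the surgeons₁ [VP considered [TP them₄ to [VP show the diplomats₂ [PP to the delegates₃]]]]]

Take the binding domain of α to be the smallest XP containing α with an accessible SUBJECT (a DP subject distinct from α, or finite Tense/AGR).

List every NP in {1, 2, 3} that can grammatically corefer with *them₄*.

*them* is a pronoun, so Principle B applies: it must be free in its binding domain.
Binding domain of *them₄*: the matrix TP, whose subject is the surgeons₁.
*the surgeons₁* c-commands the pronoun within its binding domain → coindexation would violate Principle B.
*the diplomats₂*: the pronoun c-commands this R-expression → coindexation would violate Principle C on *the diplomats₂*.
*the delegates₃*: the pronoun c-commands this R-expression → coindexation would violate Principle C on *the delegates₃*.

none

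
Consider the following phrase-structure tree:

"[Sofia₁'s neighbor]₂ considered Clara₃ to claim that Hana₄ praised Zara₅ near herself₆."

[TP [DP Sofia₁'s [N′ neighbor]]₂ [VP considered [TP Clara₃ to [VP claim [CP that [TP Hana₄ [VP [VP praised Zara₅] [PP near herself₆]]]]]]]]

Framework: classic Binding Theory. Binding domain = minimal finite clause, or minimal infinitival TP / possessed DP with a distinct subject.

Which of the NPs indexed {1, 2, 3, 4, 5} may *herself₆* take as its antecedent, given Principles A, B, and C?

*herself* is an anaphor, so Principle A applies: it must be bound in its binding domain.
Binding domain of *herself₆*: the embedded TP, whose subject is Hana₄.
*Sofia₁* does not c-command the anaphor → cannot bind it.
*[Sofia₁'s neighbor]₂* c-commands the anaphor but is outside its binding domain → cannot satisfy Principle A.
*Clara₃* c-commands the anaphor but is outside its binding domain → cannot satisfy Principle A.
*Hana₄* c-commands the anaphor within its binding domain → licit binder.
*Zara₅* does not c-command the anaphor → cannot bind it.

{4}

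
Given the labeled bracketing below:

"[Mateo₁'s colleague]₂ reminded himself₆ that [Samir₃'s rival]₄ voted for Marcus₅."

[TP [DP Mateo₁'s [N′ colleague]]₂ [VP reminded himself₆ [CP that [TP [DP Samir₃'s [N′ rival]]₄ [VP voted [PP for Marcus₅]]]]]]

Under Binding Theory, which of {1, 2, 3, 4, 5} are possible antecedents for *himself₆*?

*himself* is an anaphor, so Principle A applies: it must be bound in its binding domain.
Binding domain of *himself₆*: the matrix TP, whose subject is [Mateo₁'s colleague]₂.
*Mateo₁* does not c-command the anaphor → cannot bind it.
*[Mateo₁'s colleague]₂* c-commands the anaphor within its binding domain → licit binder.
*Samir₃* does not c-command the anaphor → cannot bind it.
*[Samir₃'s rival]₄* does not c-command the anaphor → cannot bind it.
*Marcus₅* does not c-command the anaphor → cannot bind it.

{2}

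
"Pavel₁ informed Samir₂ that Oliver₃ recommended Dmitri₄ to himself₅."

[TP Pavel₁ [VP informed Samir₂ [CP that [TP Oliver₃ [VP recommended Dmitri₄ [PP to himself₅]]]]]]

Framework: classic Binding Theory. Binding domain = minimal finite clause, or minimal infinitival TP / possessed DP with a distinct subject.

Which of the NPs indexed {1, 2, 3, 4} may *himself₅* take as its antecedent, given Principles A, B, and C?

*himself* is an anaphor, so Principle A applies: it must be bound in its binding domain.
Binding domain of *himself₅*: the embedded TP, whose subject is Oliver₃.
*Pavel₁* c-commands the anaphor but is outside its binding domain → cannot satisfy Principle A.
*Samir₂* c-commands the anaphor but is outside its binding domain → cannot satisfy Principle A.
*Oliver₃* c-commands the anaphor within its binding domain → licit binder.
*Dmitri₄* c-commands the anaphor within its binding domain → licit binder.

{3, 4}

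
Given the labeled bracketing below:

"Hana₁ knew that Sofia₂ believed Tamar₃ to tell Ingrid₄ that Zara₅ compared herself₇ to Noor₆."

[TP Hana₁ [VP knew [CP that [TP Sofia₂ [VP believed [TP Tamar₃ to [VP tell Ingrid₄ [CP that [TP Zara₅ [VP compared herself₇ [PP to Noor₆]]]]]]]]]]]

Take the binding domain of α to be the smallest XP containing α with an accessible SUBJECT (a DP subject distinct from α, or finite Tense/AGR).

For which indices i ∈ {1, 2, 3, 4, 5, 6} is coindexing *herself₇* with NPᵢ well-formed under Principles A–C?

*herself* is an anaphor, so Principle A applies: it must be bound in its binding domain.
Binding domain of *herself₇*: the embedded TP, whose subject is Zara₅.
*Hana₁* c-commands the anaphor but is outside its binding domain → cannot satisfy Principle A.
*Sofia₂* c-commands the anaphor but is outside its binding domain → cannot satisfy Principle A.
*Tamar₃* c-commands the anaphor but is outside its binding domain → cannot satisfy Principle A.
*Ingrid₄* c-commands the anaphor but is outside its binding domain → cannot satisfy Principle A.
*Zara₅* c-commands the anaphor within its binding domain → licit binder.
*Noor₆* does not c-command the anaphor → cannot bind it.

{5}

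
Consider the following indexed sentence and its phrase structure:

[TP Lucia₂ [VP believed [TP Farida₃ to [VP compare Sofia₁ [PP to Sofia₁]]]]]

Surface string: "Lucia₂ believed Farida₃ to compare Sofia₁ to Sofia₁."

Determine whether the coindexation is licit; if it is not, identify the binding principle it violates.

The two coindexed NPs are *Sofia₁* (the lower occurrence) and *Sofia₁* (the higher occurrence).
*Sofia₁* (the lower occurrence) is an R-expression. Principle C requires it to be free everywhere.
*Sofia₁* (the higher occurrence) c-commands it and carries the same index.
The R-expression is bound → Principle C violation.

Principle C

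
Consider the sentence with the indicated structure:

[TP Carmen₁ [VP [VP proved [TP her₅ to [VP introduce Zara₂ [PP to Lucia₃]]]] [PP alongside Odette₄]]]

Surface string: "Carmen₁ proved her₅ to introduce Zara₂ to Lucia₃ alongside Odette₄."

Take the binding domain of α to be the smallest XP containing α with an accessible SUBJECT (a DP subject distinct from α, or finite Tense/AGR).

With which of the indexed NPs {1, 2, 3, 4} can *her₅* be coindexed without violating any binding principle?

*her* is a pronoun, so Principle B applies: it must be free in its binding domain.
Binding domain of *her₅*: the matrix TP, whose subject is Carmen₁.
*Carmen₁* c-commands the pronoun within its binding domain → coindexation would violate Principle B.
*Zara₂*: the pronoun c-commands this R-expression → coindexation would violate Principle C on *Zara₂*.
*Lucia₃*: the pronoun c-commands this R-expression → coindexation would violate Principle C on *Lucia₃*.
*Odette₄* and the pronoun do not c-command one another → neither Principle B nor Principle C is at stake; coindexation permitted.

{4}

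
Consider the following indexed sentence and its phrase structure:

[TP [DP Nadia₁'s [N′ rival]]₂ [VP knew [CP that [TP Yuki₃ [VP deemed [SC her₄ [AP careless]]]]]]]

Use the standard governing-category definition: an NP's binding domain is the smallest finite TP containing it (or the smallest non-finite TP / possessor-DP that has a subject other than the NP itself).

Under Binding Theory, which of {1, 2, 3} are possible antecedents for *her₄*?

*her* is a pronoun, so Principle B applies: it must be free in its binding domain.
Binding domain of *her₄*: the embedded TP, whose subject is Yuki₃.
*Nadia₁* and the pronoun do not c-command one another → neither Principle B nor Principle C is at stake; coindexation permitted.
*[Nadia₁'s rival]₂* c-commands the pronoun but from outside its binding domain, and is not c-commanded by it → coindexation permitted.
*Yuki₃* c-commands the pronoun within its binding domain → coindexation would violate Principle B.

{1, 2}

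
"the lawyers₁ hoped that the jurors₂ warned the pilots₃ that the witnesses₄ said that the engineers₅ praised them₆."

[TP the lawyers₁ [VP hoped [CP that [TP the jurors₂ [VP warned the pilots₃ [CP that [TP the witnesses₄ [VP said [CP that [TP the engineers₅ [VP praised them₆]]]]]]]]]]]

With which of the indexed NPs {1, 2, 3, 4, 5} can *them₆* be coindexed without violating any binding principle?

{1, 2, 3, 4}

*them* is a pronoun, so Principle B applies: it must be free in its binding domain.
Binding domain of *them₆*: the embedded TP, whose subject is the engineers₅.
*the lawyers₁* c-commands the pronoun but from outside its binding domain, and is not c-commanded by it → coindexation permitted.
*the jurors₂* c-commands the pronoun but from outside its binding domain, and is not c-commanded by it → coindexation permitted.
*the pilots₃* c-commands the pronoun but from outside its binding domain, and is not c-commanded by it → coindexation permitted.
*the witnesses₄* c-commands the pronoun but from outside its binding domain, and is not c-commanded by it → coindexation permitted.
*the engineers₅* c-commands the pronoun within its binding domain → coindexation would violate Principle B.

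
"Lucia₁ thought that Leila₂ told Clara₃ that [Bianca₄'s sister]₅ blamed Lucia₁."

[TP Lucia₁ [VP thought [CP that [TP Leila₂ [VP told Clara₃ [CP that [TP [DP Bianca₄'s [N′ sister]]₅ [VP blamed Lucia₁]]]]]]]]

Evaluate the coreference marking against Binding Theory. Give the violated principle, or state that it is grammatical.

The two coindexed NPs are *Lucia₁* (the lower occurrence) and *Lucia₁* (the higher occurrence).
*Lucia₁* (the lower occurrence) is an R-expression. Principle C requires it to be free everywhere.
*Lucia₁* (the higher occurrence) c-commands it and carries the same index.
The R-expression is bound → Principle C violation.

Principle C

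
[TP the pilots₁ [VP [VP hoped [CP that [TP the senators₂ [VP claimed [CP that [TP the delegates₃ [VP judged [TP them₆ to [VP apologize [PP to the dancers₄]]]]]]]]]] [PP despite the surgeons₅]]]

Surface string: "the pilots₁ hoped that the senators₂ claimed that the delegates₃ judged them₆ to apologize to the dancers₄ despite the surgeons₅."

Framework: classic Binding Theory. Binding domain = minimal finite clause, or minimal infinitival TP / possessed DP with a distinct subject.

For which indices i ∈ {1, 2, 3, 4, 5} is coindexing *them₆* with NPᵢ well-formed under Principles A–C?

*them* is a pronoun, so Principle B applies: it must be free in its binding domain.
Binding domain of *them₆*: the embedded TP, whose subject is the delegates₃.
*the pilots₁* c-commands the pronoun but from outside its binding domain, and is not c-commanded by it → coindexation permitted.
*the senators₂* c-commands the pronoun but from outside its binding domain, and is not c-commanded by it → coindexation permitted.
*the delegates₃* c-commands the pronoun within its binding domain → coindexation would violate Principle B.
*the dancers₄*: the pronoun c-commands this R-expression → coindexation would violate Principle C on *the dancers₄*.
*the surgeons₅* and the pronoun do not c-command one another → neither Principle B nor Principle C is at stake; coindexation permitted.

{1, 2, 5}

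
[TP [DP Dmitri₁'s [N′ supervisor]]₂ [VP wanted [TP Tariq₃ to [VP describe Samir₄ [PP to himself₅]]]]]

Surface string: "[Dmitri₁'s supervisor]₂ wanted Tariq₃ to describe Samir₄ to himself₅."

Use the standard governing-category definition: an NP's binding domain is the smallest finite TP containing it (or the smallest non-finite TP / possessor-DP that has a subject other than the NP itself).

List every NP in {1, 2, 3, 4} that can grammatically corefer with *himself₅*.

{3, 4}

*himself* is an anaphor, so Principle A applies: it must be bound in its binding domain.
Binding domain of *himself₅*: the embedded TP, whose subject is Tariq₃.
*Dmitri₁* does not c-command the anaphor → cannot bind it.
*[Dmitri₁'s supervisor]₂* c-commands the anaphor but is outside its binding domain → cannot satisfy Principle A.
*Tariq₃* c-commands the anaphor within its binding domain → licit binder.
*Samir₄* c-commands the anaphor within its binding domain → licit binder.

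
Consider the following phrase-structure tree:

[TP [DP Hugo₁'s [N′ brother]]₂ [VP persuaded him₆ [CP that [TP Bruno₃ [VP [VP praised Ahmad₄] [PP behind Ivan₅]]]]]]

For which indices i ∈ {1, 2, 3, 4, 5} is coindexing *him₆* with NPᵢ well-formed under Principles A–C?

*him* is a pronoun, so Principle B applies: it must be free in its binding domain.
Binding domain of *him₆*: the matrix TP, whose subject is [Hugo₁'s brother]₂.
*Hugo₁* and the pronoun do not c-command one another → neither Principle B nor Principle C is at stake; coindexation permitted.
*[Hugo₁'s brother]₂* c-commands the pronoun within its binding domain → coindexation would violate Principle B.
*Bruno₃*: the pronoun c-commands this R-expression → coindexation would violate Principle C on *Bruno₃*.
*Ahmad₄*: the pronoun c-commands this R-expression → coindexation would violate Principle C on *Ahmad₄*.
*Ivan₅*: the pronoun c-commands this R-expression → coindexation would violate Principle C on *Ivan₅*.

{1}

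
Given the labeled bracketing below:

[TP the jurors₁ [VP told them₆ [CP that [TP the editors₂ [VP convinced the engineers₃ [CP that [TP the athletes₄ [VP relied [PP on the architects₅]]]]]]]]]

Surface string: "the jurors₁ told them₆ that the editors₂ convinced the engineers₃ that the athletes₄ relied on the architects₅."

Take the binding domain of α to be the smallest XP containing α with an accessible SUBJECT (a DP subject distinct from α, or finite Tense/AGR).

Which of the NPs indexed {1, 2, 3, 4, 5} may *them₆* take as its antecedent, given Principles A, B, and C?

*them* is a pronoun, so Principle B applies: it must be free in its binding domain.
Binding domain of *them₆*: the matrix TP, whose subject is the jurors₁.
*the jurors₁* c-commands the pronoun within its binding domain → coindexation would violate Principle B.
*the editors₂*: the pronoun c-commands this R-expression → coindexation would violate Principle C on *the editors₂*.
*the engineers₃*: the pronoun c-commands this R-expression → coindexation would violate Principle C on *the engineers₃*.
*the athletes₄*: the pronoun c-commands this R-expression → coindexation would violate Principle C on *the athletes₄*.
*the architects₅*: the pronoun c-commands this R-expression → coindexation would violate Principle C on *the architects₅*.

none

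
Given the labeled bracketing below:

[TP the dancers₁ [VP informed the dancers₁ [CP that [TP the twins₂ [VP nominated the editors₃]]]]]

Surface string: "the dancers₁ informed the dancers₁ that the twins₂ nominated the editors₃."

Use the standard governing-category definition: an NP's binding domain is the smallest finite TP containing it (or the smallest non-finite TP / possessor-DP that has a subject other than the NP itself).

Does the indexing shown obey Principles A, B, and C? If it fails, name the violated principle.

The two coindexed NPs are *the dancers₁* (the higher occurrence) and *the dancers₁* (the lower occurrence).
*the dancers₁* (the lower occurrence) is an R-expression. Principle C requires it to be free everywhere.
*the dancers₁* (the higher occurrence) c-commands it and carries the same index.
The R-expression is bound → Principle C violation.

Principle C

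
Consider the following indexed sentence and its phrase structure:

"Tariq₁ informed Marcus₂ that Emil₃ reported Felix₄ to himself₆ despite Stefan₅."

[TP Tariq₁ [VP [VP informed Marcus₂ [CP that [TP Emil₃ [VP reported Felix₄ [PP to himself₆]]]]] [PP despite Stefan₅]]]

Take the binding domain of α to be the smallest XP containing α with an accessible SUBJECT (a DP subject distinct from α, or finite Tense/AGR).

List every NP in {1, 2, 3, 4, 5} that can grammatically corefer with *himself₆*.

*himself* is an anaphor, so Principle A applies: it must be bound in its binding domain.
Binding domain of *himself₆*: the embedded TP, whose subject is Emil₃.
*Tariq₁* c-commands the anaphor but is outside its binding domain → cannot satisfy Principle A.
*Marcus₂* c-commands the anaphor but is outside its binding domain → cannot satisfy Principle A.
*Emil₃* c-commands the anaphor within its binding domain → licit binder.
*Felix₄* c-commands the anaphor within its binding domain → licit binder.
*Stefan₅* does not c-command the anaphor → cannot bind it.

{3, 4}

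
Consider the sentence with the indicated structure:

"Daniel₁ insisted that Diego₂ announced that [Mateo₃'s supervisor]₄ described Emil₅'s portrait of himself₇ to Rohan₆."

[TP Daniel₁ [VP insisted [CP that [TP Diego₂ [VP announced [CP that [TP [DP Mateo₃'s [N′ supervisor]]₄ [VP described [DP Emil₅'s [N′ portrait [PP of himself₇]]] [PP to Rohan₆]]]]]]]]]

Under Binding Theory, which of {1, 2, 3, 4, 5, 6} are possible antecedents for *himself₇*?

*himself* is an anaphor, so Principle A applies: it must be bound in its binding domain.
Binding domain of *himself₇*: the possessed DP, whose subject is Emil₅.
*Daniel₁* c-commands the anaphor but is outside its binding domain → cannot satisfy Principle A.
*Diego₂* c-commands the anaphor but is outside its binding domain → cannot satisfy Principle A.
*Mateo₃* does not c-command the anaphor → cannot bind it.
*[Mateo₃'s supervisor]₄* c-commands the anaphor but is outside its binding domain → cannot satisfy Principle A.
*Emil₅* c-commands the anaphor within its binding domain → licit binder.
*Rohan₆* does not c-command the anaphor → cannot bind it.

{5}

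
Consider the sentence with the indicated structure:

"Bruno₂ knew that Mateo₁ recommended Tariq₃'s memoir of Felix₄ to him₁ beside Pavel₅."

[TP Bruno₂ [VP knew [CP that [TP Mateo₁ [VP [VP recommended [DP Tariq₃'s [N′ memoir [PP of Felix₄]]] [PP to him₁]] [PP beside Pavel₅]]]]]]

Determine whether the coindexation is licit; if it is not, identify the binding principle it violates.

The two coindexed NPs are *Mateo₁* and *him₁*.
*him₁* is a pronoun. Its binding domain is the embedded TP, whose subject is Mateo₁.
*Mateo₁* c-commands it within that domain and carries the same index.
The pronoun is locally bound → Principle B violation.

Principle B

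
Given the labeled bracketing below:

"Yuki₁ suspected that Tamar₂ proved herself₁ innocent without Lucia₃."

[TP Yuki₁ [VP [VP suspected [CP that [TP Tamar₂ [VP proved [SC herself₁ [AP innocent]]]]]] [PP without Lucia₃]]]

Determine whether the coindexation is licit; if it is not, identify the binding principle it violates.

Principle A

The two coindexed NPs are *Yuki₁* and *herself₁*.
*herself₁* is an anaphor. Principle A requires it to be bound within its binding domain — the embedded TP, whose subject is Tamar₂.
Within that domain it is c-commanded by *Tamar₂*, which does not share its index.
*Yuki₁* does c-command the anaphor, but from outside its binding domain.
The anaphor is unbound in its domain → Principle A violation.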